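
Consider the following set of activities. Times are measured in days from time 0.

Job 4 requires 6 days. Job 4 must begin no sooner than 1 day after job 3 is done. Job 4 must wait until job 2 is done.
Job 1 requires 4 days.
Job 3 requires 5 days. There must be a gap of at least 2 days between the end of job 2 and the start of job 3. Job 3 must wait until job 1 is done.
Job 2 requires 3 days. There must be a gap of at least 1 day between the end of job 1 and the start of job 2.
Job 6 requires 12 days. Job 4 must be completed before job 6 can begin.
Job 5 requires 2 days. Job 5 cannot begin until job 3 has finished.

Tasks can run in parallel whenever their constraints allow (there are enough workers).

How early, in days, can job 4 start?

16

Job 1 can start immediately at day 0; it finishes at day 4.
After job 1 (finishes day 4, plus 1-day gap → day 5), job 2 can start at day 5 and finishes at day 8.
For job 3: job 2 (finishes day 8, plus 2-day gap → day 10); job 1 (finishes day 4). Taking the maximum gives a start of day 10, and it finishes at 10 + 5 = day 15.
Job 4 waits on job 3 (finishes day 15, plus 1-day gap → day 16); job 2 (finishes day 8). The latest of these is day 16, which is the earliest job 4 can start.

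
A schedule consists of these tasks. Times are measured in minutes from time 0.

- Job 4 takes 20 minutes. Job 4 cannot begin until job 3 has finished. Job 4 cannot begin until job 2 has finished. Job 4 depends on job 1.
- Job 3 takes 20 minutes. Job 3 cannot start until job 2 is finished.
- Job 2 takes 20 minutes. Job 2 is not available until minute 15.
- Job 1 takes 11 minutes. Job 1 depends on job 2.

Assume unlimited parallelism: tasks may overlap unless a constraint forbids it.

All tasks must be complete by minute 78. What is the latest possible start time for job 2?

18

To finish by minute 78, job 4 (duration 20) must start no later than minute 58.
Job 1 feeds into job 4 (must start by minute 58); so job 1 must finish by minute 58 and therefore start by minute 47.
Job 3 feeds into job 4 (must start by minute 58); so job 3 must finish by minute 58 and therefore start by minute 38.
Job 2 feeds job 1 (must start by minute 47); job 3 (must start by minute 38); job 4 (must start by minute 58). Taking the minimum, job 2 must finish by minute 38 and start by 38 − 20 = minute 18.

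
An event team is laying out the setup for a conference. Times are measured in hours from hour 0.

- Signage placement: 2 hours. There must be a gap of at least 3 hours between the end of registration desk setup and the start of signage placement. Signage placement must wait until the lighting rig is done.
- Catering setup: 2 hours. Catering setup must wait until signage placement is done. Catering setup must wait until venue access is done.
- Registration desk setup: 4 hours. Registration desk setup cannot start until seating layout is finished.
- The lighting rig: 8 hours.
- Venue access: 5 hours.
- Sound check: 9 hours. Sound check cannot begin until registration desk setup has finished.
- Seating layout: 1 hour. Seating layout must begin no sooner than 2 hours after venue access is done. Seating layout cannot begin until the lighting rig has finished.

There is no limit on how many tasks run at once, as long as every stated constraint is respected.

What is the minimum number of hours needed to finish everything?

Nothing blocks the lighting rig, so it runs from hour 0 to hour 8.
Venue access has no prerequisites, so it starts at hour 0 and finishes at hour 5.
Seating layout needs all of venue access (finishes hour 5, plus 2-hour gap → hour 7); the lighting rig (finishes hour 8). That puts its earliest start at hour 8; it finishes at 8 + 1 = hour 9.
Registration desk setup waits on seating layout (finishes hour 9), so it starts at hour 9 and finishes at 9 + 4 = hour 13.
Sound check cannot begin until registration desk setup (finishes hour 13). It runs from hour 13 to 13 + 9 = hour 22.
For signage placement: registration desk setup (finishes hour 13, plus 3-hour gap → hour 16); the lighting rig (finishes hour 8). Taking the maximum gives a start of hour 16, and it finishes at 16 + 2 = hour 18.
Catering setup cannot start until signage placement (finishes hour 18); venue access (finishes hour 5). The controlling bound is hour 18, so catering setup finishes at 18 + 2 = hour 20.
All tasks are finished once the last one completes. Finish times: Venue access at 5, The lighting rig at 8, Seating layout at 9, Registration desk setup at 13, Signage placement at 18, Catering setup at 20, Sound check at 22. The latest is hour 22.

22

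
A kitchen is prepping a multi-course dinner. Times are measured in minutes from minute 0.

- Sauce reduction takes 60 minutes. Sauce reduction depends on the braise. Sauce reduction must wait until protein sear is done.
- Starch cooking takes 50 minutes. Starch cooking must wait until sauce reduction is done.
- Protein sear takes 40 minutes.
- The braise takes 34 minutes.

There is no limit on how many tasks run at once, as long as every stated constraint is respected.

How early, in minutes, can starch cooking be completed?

150

Protein sear has no prerequisites, so it starts at minute 0 and finishes at minute 40.
The braise can start immediately at minute 0; it finishes at minute 34.
For sauce reduction: the braise (finishes minute 34); protein sear (finishes minute 40). Taking the maximum gives a start of minute 40, and it finishes at 40 + 60 = minute 100.
After sauce reduction (finishes minute 100), starch cooking can start at minute 100 and finishes at minute 150.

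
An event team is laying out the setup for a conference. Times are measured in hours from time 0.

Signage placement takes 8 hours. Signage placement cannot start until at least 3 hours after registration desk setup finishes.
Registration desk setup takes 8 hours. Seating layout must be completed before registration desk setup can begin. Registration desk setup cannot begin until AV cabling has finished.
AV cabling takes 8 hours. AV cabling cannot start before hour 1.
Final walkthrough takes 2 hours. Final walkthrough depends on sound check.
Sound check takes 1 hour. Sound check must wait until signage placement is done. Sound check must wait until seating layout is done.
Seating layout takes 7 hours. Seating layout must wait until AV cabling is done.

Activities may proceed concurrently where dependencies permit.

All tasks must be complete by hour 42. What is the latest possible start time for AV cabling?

5

Nothing follows final walkthrough; the deadline of hour 42 is its only limit. It must start by 42 − 2 = hour 40.
Sound check has to be done before final walkthrough (must start by hour 40). That means finishing by hour 40, i.e. starting by 40 − 1 = hour 39.
Since sound check (must start by hour 39) depends on it, signage placement must finish by hour 39. Backing off its 8-hour duration gives a latest start of hour 31.
Since signage placement (must start by hour 31, minus 3-hour gap → hour 28) depends on it, registration desk setup must finish by hour 28. Backing off its 8-hour duration gives a latest start of hour 20.
Seating layout has several dependents: registration desk setup (must start by hour 20); sound check (must start by hour 39). The earliest of those limits is hour 20, so seating layout must start by 20 − 7 = hour 13.
For AV cabling: seating layout (must start by hour 13); registration desk setup (must start by hour 20). The most restrictive is hour 13; with an 8-hour duration, AV cabling must start by hour 5.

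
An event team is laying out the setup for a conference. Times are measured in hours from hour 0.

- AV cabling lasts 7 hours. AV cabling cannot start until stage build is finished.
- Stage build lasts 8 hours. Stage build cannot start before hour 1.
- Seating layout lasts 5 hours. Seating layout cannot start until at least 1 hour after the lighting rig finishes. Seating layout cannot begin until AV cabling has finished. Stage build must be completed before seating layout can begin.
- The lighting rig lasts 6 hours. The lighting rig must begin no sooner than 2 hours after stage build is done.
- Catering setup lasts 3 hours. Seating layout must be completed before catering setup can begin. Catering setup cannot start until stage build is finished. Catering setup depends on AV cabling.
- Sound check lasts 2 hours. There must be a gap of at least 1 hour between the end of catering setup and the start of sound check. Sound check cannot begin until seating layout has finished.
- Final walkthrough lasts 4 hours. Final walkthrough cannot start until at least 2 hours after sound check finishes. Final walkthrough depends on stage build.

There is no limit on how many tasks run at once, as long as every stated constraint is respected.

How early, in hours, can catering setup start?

After its own release at hour 1, stage build can start at hour 1 and finishes at hour 9.
AV cabling waits on stage build (finishes hour 9), so it starts at hour 9 and finishes at 9 + 7 = hour 16.
After stage build (finishes hour 9, plus 2-hour gap → hour 11), the lighting rig can start at hour 11 and finishes at hour 17.
For seating layout: the lighting rig (finishes hour 17, plus 1-hour gap → hour 18); AV cabling (finishes hour 16); stage build (finishes hour 9). Taking the maximum gives a start of hour 18, and it finishes at 18 + 5 = hour 23.
Catering setup waits on seating layout (finishes hour 23); stage build (finishes hour 9); AV cabling (finishes hour 16). The latest of these is hour 23, which is the earliest catering setup can start.

23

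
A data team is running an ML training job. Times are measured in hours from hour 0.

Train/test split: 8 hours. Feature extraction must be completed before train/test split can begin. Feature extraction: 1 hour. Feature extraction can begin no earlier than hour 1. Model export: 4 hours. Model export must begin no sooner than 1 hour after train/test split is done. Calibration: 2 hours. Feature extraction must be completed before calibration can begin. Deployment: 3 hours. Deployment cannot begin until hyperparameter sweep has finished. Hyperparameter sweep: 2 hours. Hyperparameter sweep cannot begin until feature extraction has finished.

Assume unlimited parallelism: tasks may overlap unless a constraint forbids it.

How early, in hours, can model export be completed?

Feature extraction cannot begin until its own release at hour 1. It runs from hour 1 to 1 + 1 = hour 2.
Train/test split waits on feature extraction (finishes hour 2), so it starts at hour 2 and finishes at 2 + 8 = hour 10.
Model export waits on train/test split (finishes hour 10, plus 1-hour gap → hour 11), so it starts at hour 11 and finishes at 11 + 4 = hour 15.

15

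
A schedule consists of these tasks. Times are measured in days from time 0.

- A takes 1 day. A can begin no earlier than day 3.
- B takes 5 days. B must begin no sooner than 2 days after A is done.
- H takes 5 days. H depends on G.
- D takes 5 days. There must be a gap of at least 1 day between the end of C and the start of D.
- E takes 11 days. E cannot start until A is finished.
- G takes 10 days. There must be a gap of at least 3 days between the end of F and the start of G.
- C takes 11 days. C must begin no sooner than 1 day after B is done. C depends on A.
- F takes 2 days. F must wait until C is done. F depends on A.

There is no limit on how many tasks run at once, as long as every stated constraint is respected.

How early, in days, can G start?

After its own release at day 3, A can start at day 3 and finishes at day 4.
B cannot begin until A (finishes day 4, plus 2-day gap → day 6). It runs from day 6 to 6 + 5 = day 11.
C has to wait for B (finishes day 11, plus 1-day gap → day 12); A (finishes day 4). The latest of these is day 12, so C runs day 12 to 12 + 11 = day 23.
F cannot start until C (finishes day 23); A (finishes day 4). The controlling bound is day 23, so F finishes at 23 + 2 = day 25.
G waits on F (finishes day 25, plus 3-day gap → day 28), so the earliest it can start is day 28.

28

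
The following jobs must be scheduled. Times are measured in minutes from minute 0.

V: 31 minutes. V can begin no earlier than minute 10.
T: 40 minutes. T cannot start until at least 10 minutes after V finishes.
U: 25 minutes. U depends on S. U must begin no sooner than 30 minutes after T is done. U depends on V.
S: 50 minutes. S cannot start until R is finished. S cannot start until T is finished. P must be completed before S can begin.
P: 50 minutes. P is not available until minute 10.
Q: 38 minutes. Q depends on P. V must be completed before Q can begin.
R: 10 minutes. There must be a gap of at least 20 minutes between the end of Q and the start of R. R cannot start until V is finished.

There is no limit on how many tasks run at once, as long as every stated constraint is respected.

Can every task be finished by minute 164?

No

V waits on its own release at minute 10, so it starts at minute 10 and finishes at 10 + 31 = minute 41.
T cannot begin until V (finishes minute 41, plus 10-minute gap → minute 51). It runs from minute 51 to 51 + 40 = minute 91.
P cannot begin until its own release at minute 10. It runs from minute 10 to 10 + 50 = minute 60.
Q cannot start until P (finishes minute 60); V (finishes minute 41). The controlling bound is minute 60, so Q finishes at 60 + 38 = minute 98.
R needs all of Q (finishes minute 98, plus 20-minute gap → minute 118); V (finishes minute 41). That puts its earliest start at minute 118; it finishes at 118 + 10 = minute 128.
S has to wait for R (finishes minute 128); T (finishes minute 91); P (finishes minute 60). The latest of these is minute 128, so S runs minute 128 to 128 + 50 = minute 178.
U cannot start until S (finishes minute 178); T (finishes minute 91, plus 30-minute gap → minute 121); V (finishes minute 41). The controlling bound is minute 178, so U finishes at 178 + 25 = minute 203.
The earliest everything can be done is minute 203, which is after the deadline of 164, so it is not possible.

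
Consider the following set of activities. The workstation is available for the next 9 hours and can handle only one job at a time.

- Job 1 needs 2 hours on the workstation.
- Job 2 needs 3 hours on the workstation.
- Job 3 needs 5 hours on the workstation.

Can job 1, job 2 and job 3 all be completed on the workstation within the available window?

No

Running back to back, the jobs need 2 + 3 + 5 = 10 hours on the workstation.
Since 10 > 9, they cannot all fit.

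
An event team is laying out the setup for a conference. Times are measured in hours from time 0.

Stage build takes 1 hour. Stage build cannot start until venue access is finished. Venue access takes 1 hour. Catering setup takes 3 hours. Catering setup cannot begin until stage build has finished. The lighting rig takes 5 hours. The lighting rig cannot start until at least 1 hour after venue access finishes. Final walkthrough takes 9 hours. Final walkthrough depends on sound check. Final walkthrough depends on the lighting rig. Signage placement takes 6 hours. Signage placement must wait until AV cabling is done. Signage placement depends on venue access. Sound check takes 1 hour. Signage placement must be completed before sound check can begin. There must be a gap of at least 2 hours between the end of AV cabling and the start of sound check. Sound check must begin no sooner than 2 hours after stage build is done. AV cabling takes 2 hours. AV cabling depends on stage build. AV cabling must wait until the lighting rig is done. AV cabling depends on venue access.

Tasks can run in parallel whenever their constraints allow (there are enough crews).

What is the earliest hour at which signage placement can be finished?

Venue access can start immediately at hour 0; it finishes at hour 1.
The lighting rig cannot begin until venue access (finishes hour 1, plus 1-hour gap → hour 2). It runs from hour 2 to 2 + 5 = hour 7.
After venue access (finishes hour 1), stage build can start at hour 1 and finishes at hour 2.
For AV cabling: stage build (finishes hour 2); the lighting rig (finishes hour 7); venue access (finishes hour 1). Taking the maximum gives a start of hour 7, and it finishes at 7 + 2 = hour 9.
Signage placement needs all of AV cabling (finishes hour 9); venue access (finishes hour 1). That puts its earliest start at hour 9; it finishes at 9 + 6 = hour 15.

15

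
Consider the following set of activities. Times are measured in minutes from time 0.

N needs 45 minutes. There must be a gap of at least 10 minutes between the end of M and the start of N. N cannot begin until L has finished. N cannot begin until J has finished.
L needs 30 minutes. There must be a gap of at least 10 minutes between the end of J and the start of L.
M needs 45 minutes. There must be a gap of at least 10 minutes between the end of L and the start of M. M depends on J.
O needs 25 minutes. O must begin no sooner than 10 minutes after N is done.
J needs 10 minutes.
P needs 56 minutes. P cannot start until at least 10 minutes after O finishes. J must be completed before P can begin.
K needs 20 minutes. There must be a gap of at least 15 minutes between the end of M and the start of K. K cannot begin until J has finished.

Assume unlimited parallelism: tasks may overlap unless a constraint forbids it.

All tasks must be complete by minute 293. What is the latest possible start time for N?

To finish by minute 293, P (duration 56) must start no later than minute 237.
O must finish before P (must start by minute 237, minus 10-minute gap → minute 227). With a 25-minute duration, O must start by 227 − 25 = minute 202.
Since O (must start by minute 202, minus 10-minute gap → minute 192) depends on it, N must finish by minute 192. Backing off its 45-minute duration gives a latest start of minute 147.

147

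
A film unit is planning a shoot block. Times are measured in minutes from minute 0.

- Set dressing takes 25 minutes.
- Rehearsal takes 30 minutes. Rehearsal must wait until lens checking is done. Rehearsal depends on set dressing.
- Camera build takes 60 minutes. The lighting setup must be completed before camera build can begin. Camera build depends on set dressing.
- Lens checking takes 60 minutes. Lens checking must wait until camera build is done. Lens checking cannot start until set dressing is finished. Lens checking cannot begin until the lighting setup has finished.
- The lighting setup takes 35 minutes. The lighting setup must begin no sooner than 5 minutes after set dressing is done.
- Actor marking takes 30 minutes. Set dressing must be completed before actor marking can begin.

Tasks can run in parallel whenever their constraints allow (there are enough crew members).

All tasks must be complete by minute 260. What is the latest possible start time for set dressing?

45

Rehearsal must finish by minute 260; it takes 30 minutes, so it must start by 260 − 30 = minute 230.
Lens checking feeds into rehearsal (must start by minute 230); so lens checking must finish by minute 230 and therefore start by minute 170.
Camera build has to be done before lens checking (must start by minute 170). That means finishing by minute 170, i.e. starting by 170 − 60 = minute 110.
The lighting setup feeds camera build (must start by minute 110); lens checking (must start by minute 170). Taking the minimum, the lighting setup must finish by minute 110 and start by 110 − 35 = minute 75.
Actor marking has no dependents, so it just needs to finish by minute 260. Starting by 260 − 30 = minute 230 achieves that.
Set dressing has several dependents: the lighting setup (must start by minute 75, minus 5-minute gap → minute 70); camera build (must start by minute 110); lens checking (must start by minute 170); actor marking (must start by minute 230); rehearsal (must start by minute 230). The earliest of those limits is minute 70, so set dressing must start by 70 − 25 = minute 45.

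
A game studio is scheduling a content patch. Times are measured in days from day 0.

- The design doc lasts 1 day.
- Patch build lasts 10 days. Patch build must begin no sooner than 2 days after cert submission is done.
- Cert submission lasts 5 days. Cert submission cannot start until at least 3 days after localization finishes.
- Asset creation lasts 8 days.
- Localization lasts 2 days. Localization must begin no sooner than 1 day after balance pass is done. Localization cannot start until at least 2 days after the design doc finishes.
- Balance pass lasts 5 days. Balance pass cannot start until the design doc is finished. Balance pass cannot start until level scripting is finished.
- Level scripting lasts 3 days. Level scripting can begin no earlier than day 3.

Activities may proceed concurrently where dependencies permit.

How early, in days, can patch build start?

Level scripting cannot begin until its own release at day 3. It runs from day 3 to 3 + 3 = day 6.
The design doc can start immediately at day 0; it finishes at day 1.
For balance pass: the design doc (finishes day 1); level scripting (finishes day 6). Taking the maximum gives a start of day 6, and it finishes at 6 + 5 = day 11.
Localization needs all of balance pass (finishes day 11, plus 1-day gap → day 12); the design doc (finishes day 1, plus 2-day gap → day 3). That puts its earliest start at day 12; it finishes at 12 + 2 = day 14.
After localization (finishes day 14, plus 3-day gap → day 17), cert submission can start at day 17 and finishes at day 22.
Patch build waits on cert submission (finishes day 22, plus 2-day gap → day 24), so the earliest it can start is day 24.

24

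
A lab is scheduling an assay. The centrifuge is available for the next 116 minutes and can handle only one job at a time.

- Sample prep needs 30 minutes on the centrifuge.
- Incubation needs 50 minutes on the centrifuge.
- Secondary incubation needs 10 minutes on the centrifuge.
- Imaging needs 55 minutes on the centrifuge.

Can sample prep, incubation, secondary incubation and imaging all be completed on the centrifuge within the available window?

Running back to back, the jobs need 30 + 50 + 10 + 55 = 145 minutes on the centrifuge.
Since 145 > 116, they cannot all fit.

No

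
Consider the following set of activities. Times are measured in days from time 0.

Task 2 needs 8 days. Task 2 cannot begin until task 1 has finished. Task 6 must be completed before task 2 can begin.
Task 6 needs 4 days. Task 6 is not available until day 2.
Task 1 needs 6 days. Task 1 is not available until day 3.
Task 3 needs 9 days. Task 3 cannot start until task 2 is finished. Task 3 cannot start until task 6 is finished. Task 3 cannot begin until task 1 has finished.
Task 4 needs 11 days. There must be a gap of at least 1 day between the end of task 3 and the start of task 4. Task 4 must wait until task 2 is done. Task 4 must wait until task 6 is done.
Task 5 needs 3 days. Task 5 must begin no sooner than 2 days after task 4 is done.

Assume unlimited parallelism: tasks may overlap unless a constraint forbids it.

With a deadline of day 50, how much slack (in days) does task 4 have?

Task 6 waits on its own release at day 2, so it starts at day 2 and finishes at 2 + 4 = day 6.
After its own release at day 3, task 1 can start at day 3 and finishes at day 9.
Task 2 has to wait for task 1 (finishes day 9); task 6 (finishes day 6). The latest of these is day 9, so task 2 runs day 9 to 9 + 8 = day 17.
For task 3: task 2 (finishes day 17); task 6 (finishes day 6); task 1 (finishes day 9). Taking the maximum gives a start of day 17, and it finishes at 17 + 9 = day 26.
Task 4 cannot start until task 3 (finishes day 26, plus 1-day gap → day 27); task 2 (finishes day 17); task 6 (finishes day 6). The controlling bound is day 27, so task 4 finishes at 27 + 11 = day 38.

Working backward from the deadline:
Nothing follows task 5; the deadline of day 50 is its only limit. It must start by 50 − 3 = day 47.
Task 4 must finish before task 5 (must start by day 47, minus 2-day gap → day 45). With an 11-day duration, task 4 must start by 45 − 11 = day 34.
So task 4 can start as early as day 27 and as late as day 34, giving 34 − 27 = 7 days of slack.

7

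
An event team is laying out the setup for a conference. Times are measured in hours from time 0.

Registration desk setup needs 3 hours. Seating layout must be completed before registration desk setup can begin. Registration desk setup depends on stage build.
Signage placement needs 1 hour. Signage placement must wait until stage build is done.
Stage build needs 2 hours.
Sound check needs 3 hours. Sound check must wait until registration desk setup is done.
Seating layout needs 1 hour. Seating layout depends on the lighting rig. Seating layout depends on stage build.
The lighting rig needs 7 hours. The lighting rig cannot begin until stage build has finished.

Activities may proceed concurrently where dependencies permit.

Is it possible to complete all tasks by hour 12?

No

Stage build has no prerequisites, so it starts at hour 0 and finishes at hour 2.
Signage placement waits on stage build (finishes hour 2), so it starts at hour 2 and finishes at 2 + 1 = hour 3.
The lighting rig waits on stage build (finishes hour 2), so it starts at hour 2 and finishes at 2 + 7 = hour 9.
Seating layout needs all of the lighting rig (finishes hour 9); stage build (finishes hour 2). That puts its earliest start at hour 9; it finishes at 9 + 1 = hour 10.
Registration desk setup cannot start until seating layout (finishes hour 10); stage build (finishes hour 2). The controlling bound is hour 10, so registration desk setup finishes at 10 + 3 = hour 13.
Sound check cannot begin until registration desk setup (finishes hour 13). It runs from hour 13 to 13 + 3 = hour 16.
The earliest everything can be done is hour 16, which is after the deadline of 12, so it is not possible.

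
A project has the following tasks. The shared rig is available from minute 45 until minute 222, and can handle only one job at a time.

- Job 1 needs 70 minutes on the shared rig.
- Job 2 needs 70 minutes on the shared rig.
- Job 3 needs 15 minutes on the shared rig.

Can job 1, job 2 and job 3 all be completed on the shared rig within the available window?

Yes

The shared rig window is 222 − 45 = 177 minutes.
Running back to back, the jobs need 70 + 70 + 15 = 155 minutes on the shared rig.
Since 155 ≤ 177, they fit within the window.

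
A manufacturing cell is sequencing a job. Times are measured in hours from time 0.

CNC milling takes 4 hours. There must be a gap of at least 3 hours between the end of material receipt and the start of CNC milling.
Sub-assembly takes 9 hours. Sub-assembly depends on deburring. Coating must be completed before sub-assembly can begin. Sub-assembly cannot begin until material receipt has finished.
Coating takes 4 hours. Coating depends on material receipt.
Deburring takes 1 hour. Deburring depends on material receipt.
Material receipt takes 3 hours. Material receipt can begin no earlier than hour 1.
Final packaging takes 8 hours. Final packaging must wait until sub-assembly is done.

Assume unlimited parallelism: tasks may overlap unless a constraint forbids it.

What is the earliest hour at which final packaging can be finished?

25

After its own release at hour 1, material receipt can start at hour 1 and finishes at hour 4.
Coating waits on material receipt (finishes hour 4), so it starts at hour 4 and finishes at 4 + 4 = hour 8.
Deburring cannot begin until material receipt (finishes hour 4). It runs from hour 4 to 4 + 1 = hour 5.
Sub-assembly has to wait for deburring (finishes hour 5); coating (finishes hour 8); material receipt (finishes hour 4). The latest of these is hour 8, so sub-assembly runs hour 8 to 8 + 9 = hour 17.
Final packaging waits on sub-assembly (finishes hour 17), so it starts at hour 17 and finishes at 17 + 8 = hour 25.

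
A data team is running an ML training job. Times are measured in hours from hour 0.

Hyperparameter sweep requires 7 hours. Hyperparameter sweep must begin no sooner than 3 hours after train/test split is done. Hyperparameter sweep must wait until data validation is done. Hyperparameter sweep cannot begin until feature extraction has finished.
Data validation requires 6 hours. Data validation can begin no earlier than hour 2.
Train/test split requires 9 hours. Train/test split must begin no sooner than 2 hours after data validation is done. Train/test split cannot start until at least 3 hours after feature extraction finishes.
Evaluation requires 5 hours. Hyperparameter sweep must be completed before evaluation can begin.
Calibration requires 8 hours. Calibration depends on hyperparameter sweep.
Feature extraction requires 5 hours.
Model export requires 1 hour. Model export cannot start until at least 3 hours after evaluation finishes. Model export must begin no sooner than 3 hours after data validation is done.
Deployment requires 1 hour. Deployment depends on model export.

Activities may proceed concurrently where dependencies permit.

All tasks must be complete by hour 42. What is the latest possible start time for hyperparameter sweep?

25

Deployment has no dependents, so it just needs to finish by hour 42. Starting by 42 − 1 = hour 41 achieves that.
Model export must finish before deployment (must start by hour 41). With a 1-hour duration, model export must start by 41 − 1 = hour 40.
Since model export (must start by hour 40, minus 3-hour gap → hour 37) depends on it, evaluation must finish by hour 37. Backing off its 5-hour duration gives a latest start of hour 32.
Calibration has no dependents, so it just needs to finish by hour 42. Starting by 42 − 8 = hour 34 achieves that.
Hyperparameter sweep must finish in time for evaluation (must start by hour 32); calibration (must start by hour 34). The tightest is hour 32, so hyperparameter sweep must start by 32 − 7 = hour 25.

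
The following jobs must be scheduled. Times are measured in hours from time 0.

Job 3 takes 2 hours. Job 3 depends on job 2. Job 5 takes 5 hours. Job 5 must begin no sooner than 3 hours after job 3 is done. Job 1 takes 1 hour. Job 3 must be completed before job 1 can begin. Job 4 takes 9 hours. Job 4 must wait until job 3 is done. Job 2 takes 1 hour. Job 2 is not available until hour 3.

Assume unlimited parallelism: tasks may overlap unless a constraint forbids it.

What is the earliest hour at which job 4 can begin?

6

Job 2 waits on its own release at hour 3, so it starts at hour 3 and finishes at 3 + 1 = hour 4.
Job 3 waits on job 2 (finishes hour 4), so it starts at hour 4 and finishes at 4 + 2 = hour 6.
Job 4 waits on job 3 (finishes hour 6), so the earliest it can start is hour 6.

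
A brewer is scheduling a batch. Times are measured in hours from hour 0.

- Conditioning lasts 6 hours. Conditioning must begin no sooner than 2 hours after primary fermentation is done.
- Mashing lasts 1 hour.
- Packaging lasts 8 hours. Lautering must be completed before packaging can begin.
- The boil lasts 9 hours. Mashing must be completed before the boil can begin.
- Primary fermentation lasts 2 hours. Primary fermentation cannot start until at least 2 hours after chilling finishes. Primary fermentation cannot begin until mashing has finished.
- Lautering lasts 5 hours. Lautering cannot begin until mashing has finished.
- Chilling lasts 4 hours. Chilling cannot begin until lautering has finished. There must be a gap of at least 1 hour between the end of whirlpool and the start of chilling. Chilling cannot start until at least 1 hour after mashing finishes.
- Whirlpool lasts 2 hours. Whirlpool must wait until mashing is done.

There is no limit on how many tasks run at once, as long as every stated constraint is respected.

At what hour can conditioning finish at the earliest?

22

Mashing can start immediately at hour 0; it finishes at hour 1.
Whirlpool cannot begin until mashing (finishes hour 1). It runs from hour 1 to 1 + 2 = hour 3.
Lautering waits on mashing (finishes hour 1), so it starts at hour 1 and finishes at 1 + 5 = hour 6.
Chilling cannot start until lautering (finishes hour 6); whirlpool (finishes hour 3, plus 1-hour gap → hour 4); mashing (finishes hour 1, plus 1-hour gap → hour 2). The controlling bound is hour 6, so chilling finishes at 6 + 4 = hour 10.
Primary fermentation has to wait for chilling (finishes hour 10, plus 2-hour gap → hour 12); mashing (finishes hour 1). The latest of these is hour 12, so primary fermentation runs hour 12 to 12 + 2 = hour 14.
Conditioning cannot begin until primary fermentation (finishes hour 14, plus 2-hour gap → hour 16). It runs from hour 16 to 16 + 6 = hour 22.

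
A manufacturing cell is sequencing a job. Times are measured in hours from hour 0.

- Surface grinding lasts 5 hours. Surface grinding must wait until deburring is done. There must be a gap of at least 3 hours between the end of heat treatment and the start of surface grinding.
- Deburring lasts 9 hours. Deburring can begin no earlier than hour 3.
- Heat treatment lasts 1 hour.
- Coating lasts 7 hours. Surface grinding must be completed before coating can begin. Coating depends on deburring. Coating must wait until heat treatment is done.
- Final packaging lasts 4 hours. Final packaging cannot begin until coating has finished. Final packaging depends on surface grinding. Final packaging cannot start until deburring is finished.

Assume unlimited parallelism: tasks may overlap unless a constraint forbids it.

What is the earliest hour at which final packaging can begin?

24

Heat treatment has no prerequisites, so it starts at hour 0 and finishes at hour 1.
Deburring cannot begin until its own release at hour 3. It runs from hour 3 to 3 + 9 = hour 12.
For surface grinding: deburring (finishes hour 12); heat treatment (finishes hour 1, plus 3-hour gap → hour 4). Taking the maximum gives a start of hour 12, and it finishes at 12 + 5 = hour 17.
Coating cannot start until surface grinding (finishes hour 17); deburring (finishes hour 12); heat treatment (finishes hour 1). The controlling bound is hour 17, so coating finishes at 17 + 7 = hour 24.
Final packaging waits on coating (finishes hour 24); surface grinding (finishes hour 17); deburring (finishes hour 12). The latest of these is hour 24, which is the earliest final packaging can start.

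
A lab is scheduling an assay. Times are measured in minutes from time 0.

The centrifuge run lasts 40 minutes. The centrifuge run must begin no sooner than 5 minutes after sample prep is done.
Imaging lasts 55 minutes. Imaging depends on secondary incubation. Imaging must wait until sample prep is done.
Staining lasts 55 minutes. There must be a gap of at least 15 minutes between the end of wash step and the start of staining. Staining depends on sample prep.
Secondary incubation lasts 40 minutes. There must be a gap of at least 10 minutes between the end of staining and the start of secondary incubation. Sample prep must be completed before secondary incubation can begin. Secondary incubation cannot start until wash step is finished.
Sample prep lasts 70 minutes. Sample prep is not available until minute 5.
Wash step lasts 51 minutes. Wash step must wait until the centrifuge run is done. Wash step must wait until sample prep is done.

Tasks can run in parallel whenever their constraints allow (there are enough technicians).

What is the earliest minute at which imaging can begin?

291

After its own release at minute 5, sample prep can start at minute 5 and finishes at minute 75.
The centrifuge run cannot begin until sample prep (finishes minute 75, plus 5-minute gap → minute 80). It runs from minute 80 to 80 + 40 = minute 120.
Wash step cannot start until the centrifuge run (finishes minute 120); sample prep (finishes minute 75). The controlling bound is minute 120, so wash step finishes at 120 + 51 = minute 171.
Staining needs all of wash step (finishes minute 171, plus 15-minute gap → minute 186); sample prep (finishes minute 75). That puts its earliest start at minute 186; it finishes at 186 + 55 = minute 241.
Secondary incubation needs all of staining (finishes minute 241, plus 10-minute gap → minute 251); sample prep (finishes minute 75); wash step (finishes minute 171). That puts its earliest start at minute 251; it finishes at 251 + 40 = minute 291.
Imaging waits on secondary incubation (finishes minute 291); sample prep (finishes minute 75). The latest of these is minute 291, which is the earliest imaging can start.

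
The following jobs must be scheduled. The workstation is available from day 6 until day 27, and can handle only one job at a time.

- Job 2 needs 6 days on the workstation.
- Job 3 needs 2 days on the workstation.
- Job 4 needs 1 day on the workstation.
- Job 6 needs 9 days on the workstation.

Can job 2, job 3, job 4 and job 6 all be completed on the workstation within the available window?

Yes

The workstation window is 27 − 6 = 21 days.
Running back to back, the jobs need 6 + 2 + 1 + 9 = 18 days on the workstation.
Since 18 ≤ 21, they fit within the window.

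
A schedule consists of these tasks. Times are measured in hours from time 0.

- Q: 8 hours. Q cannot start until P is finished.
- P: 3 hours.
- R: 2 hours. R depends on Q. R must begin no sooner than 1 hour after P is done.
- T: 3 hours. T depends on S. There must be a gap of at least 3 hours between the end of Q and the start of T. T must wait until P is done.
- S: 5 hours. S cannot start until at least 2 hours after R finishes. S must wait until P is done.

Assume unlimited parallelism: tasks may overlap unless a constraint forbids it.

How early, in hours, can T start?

20

P can start immediately at hour 0; it finishes at hour 3.
Q cannot begin until P (finishes hour 3). It runs from hour 3 to 3 + 8 = hour 11.
R needs all of Q (finishes hour 11); P (finishes hour 3, plus 1-hour gap → hour 4). That puts its earliest start at hour 11; it finishes at 11 + 2 = hour 13.
For S: R (finishes hour 13, plus 2-hour gap → hour 15); P (finishes hour 3). Taking the maximum gives a start of hour 15, and it finishes at 15 + 5 = hour 20.
T waits on S (finishes hour 20); Q (finishes hour 11, plus 3-hour gap → hour 14); P (finishes hour 3). The latest of these is hour 20, which is the earliest T can start.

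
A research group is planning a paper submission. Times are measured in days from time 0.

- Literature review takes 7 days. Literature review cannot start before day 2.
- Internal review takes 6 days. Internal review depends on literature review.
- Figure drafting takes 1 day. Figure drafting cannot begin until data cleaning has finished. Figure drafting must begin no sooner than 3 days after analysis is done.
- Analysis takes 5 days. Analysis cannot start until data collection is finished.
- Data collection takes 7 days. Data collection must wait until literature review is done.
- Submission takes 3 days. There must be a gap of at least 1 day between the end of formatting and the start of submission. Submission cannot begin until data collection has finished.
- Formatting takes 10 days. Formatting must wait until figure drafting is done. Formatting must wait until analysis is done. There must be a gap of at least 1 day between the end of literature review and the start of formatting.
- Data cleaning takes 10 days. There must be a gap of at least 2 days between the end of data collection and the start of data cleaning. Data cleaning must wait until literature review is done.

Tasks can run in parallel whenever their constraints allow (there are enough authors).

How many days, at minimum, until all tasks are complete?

43

Literature review waits on its own release at day 2, so it starts at day 2 and finishes at 2 + 7 = day 9.
Internal review waits on literature review (finishes day 9), so it starts at day 9 and finishes at 9 + 6 = day 15.
Data collection waits on literature review (finishes day 9), so it starts at day 9 and finishes at 9 + 7 = day 16.
Analysis cannot begin until data collection (finishes day 16). It runs from day 16 to 16 + 5 = day 21.
Data cleaning has to wait for data collection (finishes day 16, plus 2-day gap → day 18); literature review (finishes day 9). The latest of these is day 18, so data cleaning runs day 18 to 18 + 10 = day 28.
Figure drafting needs all of data cleaning (finishes day 28); analysis (finishes day 21, plus 3-day gap → day 24). That puts its earliest start at day 28; it finishes at 28 + 1 = day 29.
For formatting: figure drafting (finishes day 29); analysis (finishes day 21); literature review (finishes day 9, plus 1-day gap → day 10). Taking the maximum gives a start of day 29, and it finishes at 29 + 10 = day 39.
Submission cannot start until formatting (finishes day 39, plus 1-day gap → day 40); data collection (finishes day 16). The controlling bound is day 40, so submission finishes at 40 + 3 = day 43.
All tasks are finished once the last one completes. Finish times: Literature review at 9, Data collection at 16, Data cleaning at 28, Analysis at 21, Figure drafting at 29, Internal review at 15, Formatting at 39, Submission at 43. The latest is day 43.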